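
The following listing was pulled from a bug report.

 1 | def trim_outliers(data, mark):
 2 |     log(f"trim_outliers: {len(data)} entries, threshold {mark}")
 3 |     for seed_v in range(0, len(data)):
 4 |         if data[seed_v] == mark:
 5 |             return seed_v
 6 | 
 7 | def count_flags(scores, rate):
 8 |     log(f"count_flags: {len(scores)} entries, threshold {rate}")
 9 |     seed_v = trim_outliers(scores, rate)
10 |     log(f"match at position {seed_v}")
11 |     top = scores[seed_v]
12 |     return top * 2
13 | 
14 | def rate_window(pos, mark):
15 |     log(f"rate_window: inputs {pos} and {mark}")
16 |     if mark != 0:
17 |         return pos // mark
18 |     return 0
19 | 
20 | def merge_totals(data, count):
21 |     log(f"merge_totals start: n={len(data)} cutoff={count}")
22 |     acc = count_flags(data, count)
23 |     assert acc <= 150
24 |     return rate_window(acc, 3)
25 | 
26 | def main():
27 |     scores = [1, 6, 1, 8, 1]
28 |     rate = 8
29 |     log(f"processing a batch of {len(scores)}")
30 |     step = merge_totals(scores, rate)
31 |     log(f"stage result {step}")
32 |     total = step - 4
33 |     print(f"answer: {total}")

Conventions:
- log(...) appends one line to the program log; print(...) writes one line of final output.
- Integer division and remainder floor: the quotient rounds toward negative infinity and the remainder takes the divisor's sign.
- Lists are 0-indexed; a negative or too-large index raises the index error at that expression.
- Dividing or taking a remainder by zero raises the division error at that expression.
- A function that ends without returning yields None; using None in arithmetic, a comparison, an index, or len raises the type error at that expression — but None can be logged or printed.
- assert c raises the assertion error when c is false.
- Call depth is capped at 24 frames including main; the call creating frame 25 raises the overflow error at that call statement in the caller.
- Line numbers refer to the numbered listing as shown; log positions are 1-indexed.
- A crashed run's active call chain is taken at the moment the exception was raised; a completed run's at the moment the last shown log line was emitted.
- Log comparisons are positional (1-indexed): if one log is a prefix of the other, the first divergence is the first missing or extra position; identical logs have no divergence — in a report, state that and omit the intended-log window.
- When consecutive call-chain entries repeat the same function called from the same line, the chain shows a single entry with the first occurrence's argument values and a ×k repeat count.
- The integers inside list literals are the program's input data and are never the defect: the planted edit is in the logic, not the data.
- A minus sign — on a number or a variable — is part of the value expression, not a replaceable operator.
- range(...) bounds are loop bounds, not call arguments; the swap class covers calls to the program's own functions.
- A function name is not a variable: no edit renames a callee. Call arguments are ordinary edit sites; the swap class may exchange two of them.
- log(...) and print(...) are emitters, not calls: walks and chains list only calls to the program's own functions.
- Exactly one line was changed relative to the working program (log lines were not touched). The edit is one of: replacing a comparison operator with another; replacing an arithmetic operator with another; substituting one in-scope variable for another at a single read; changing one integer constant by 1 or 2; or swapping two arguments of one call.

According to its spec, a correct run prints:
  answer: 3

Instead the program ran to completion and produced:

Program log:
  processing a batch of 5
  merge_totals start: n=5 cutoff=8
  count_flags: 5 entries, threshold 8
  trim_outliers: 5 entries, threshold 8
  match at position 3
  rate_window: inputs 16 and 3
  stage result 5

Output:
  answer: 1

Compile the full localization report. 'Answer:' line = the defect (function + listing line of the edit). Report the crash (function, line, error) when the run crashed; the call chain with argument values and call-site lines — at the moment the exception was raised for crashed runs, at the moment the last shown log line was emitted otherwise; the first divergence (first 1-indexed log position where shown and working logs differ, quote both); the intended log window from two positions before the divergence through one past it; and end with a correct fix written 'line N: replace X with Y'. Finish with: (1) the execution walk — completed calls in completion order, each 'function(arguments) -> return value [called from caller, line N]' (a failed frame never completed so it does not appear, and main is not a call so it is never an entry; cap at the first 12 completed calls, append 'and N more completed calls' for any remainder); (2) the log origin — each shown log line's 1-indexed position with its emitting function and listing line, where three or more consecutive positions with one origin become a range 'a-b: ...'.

Answer: the defect is in main at line 32.
Core observation: Log streams are identical — the defect surfaces only in the printed output.
Call chain: main.
First divergence: none; the two logs match at every position.
Execution walk:
  trim_outliers([1, 6, 1, 8, 1], 8) -> 3  [called from count_flags, line 9]
  count_flags([1, 6, 1, 8, 1], 8) -> 16  [called from merge_totals, line 22]
  rate_window(16, 3) -> 5  [called from merge_totals, line 24]
  merge_totals([1, 6, 1, 8, 1], 8) -> 5  [called from main, line 30]
Log origins:
  1: logged in main at line 29
  2: logged in merge_totals at line 21
  3: logged in count_flags at line 8
  4: logged in trim_outliers at line 2
  5: logged in count_flags at line 10
  6: logged in rate_window at line 15
  7: logged in main at line 31
A correct fix: line 32: replace `4` with `2`.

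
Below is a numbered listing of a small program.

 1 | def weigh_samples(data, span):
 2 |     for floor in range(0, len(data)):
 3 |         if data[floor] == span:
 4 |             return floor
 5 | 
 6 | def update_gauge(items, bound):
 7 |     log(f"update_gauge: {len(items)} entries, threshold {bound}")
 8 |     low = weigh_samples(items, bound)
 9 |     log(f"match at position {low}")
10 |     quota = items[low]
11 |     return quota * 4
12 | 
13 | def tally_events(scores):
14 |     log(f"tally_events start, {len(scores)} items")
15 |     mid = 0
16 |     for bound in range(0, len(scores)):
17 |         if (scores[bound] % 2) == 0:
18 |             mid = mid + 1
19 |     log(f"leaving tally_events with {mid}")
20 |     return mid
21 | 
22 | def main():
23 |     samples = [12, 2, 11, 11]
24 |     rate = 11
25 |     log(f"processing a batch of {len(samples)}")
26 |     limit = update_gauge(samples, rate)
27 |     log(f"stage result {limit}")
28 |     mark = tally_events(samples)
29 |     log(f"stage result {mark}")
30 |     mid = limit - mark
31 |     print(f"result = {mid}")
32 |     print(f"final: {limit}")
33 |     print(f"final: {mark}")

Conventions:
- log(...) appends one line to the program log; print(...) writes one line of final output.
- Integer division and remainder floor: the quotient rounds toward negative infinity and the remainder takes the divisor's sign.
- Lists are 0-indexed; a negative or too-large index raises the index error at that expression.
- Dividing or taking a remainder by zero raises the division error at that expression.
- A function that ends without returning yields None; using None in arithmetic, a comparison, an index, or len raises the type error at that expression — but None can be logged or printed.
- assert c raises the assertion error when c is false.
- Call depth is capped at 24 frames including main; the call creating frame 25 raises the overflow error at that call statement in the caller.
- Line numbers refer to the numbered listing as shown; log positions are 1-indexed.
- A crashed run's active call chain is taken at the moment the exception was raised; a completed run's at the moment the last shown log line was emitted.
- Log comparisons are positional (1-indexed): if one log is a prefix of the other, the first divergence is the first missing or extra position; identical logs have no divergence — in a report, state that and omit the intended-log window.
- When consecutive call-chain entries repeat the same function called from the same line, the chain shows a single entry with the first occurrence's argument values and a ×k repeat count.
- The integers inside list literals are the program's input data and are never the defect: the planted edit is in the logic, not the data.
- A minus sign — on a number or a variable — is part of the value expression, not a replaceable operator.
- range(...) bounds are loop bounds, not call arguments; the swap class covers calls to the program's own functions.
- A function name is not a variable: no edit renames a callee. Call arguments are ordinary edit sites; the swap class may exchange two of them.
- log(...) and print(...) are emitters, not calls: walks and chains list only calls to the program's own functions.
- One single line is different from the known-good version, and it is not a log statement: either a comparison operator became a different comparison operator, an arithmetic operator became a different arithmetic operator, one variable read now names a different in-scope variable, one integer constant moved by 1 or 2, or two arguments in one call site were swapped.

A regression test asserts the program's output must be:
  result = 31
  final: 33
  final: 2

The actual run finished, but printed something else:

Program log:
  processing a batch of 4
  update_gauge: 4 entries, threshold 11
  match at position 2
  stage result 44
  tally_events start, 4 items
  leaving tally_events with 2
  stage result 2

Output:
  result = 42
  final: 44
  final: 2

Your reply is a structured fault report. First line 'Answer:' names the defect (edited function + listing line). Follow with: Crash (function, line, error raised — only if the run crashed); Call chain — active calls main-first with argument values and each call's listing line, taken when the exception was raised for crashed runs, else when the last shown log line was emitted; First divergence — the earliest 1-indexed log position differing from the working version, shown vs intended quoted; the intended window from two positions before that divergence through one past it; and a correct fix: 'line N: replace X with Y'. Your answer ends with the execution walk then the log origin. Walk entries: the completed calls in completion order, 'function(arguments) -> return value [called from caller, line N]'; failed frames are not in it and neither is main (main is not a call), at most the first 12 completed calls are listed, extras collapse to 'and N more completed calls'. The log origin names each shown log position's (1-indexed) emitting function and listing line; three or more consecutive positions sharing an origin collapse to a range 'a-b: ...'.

Answer: the defect is in update_gauge at line 11.
Key fact: The log first diverges at position 4: the faulty run prints 'stage result 44' where the working version prints 'stage result 33'.
Call chain: main.
First divergence: position 4 — shown 'stage result 44', intended 'stage result 33'.
Intended log window:
  2: update_gauge: 4 entries, threshold 11
  3: match at position 2
  4: stage result 33
  5: tally_events start, 4 items
Execution walk:
  weigh_samples([12, 2, 11, 11], 11) -> 2  [called from update_gauge, line 8]
  update_gauge([12, 2, 11, 11], 11) -> 44  [called from main, line 26]
  tally_events([12, 2, 11, 11]) -> 2  [called from main, line 28]
Log line origins:
  1 — main, line 25
  2 — update_gauge, line 7
  3 — update_gauge, line 9
  4 — main, line 27
  5 — tally_events, line 14
  6 — tally_events, line 19
  7 — main, line 29
A correct fix: line 11: replace `4` with `3`.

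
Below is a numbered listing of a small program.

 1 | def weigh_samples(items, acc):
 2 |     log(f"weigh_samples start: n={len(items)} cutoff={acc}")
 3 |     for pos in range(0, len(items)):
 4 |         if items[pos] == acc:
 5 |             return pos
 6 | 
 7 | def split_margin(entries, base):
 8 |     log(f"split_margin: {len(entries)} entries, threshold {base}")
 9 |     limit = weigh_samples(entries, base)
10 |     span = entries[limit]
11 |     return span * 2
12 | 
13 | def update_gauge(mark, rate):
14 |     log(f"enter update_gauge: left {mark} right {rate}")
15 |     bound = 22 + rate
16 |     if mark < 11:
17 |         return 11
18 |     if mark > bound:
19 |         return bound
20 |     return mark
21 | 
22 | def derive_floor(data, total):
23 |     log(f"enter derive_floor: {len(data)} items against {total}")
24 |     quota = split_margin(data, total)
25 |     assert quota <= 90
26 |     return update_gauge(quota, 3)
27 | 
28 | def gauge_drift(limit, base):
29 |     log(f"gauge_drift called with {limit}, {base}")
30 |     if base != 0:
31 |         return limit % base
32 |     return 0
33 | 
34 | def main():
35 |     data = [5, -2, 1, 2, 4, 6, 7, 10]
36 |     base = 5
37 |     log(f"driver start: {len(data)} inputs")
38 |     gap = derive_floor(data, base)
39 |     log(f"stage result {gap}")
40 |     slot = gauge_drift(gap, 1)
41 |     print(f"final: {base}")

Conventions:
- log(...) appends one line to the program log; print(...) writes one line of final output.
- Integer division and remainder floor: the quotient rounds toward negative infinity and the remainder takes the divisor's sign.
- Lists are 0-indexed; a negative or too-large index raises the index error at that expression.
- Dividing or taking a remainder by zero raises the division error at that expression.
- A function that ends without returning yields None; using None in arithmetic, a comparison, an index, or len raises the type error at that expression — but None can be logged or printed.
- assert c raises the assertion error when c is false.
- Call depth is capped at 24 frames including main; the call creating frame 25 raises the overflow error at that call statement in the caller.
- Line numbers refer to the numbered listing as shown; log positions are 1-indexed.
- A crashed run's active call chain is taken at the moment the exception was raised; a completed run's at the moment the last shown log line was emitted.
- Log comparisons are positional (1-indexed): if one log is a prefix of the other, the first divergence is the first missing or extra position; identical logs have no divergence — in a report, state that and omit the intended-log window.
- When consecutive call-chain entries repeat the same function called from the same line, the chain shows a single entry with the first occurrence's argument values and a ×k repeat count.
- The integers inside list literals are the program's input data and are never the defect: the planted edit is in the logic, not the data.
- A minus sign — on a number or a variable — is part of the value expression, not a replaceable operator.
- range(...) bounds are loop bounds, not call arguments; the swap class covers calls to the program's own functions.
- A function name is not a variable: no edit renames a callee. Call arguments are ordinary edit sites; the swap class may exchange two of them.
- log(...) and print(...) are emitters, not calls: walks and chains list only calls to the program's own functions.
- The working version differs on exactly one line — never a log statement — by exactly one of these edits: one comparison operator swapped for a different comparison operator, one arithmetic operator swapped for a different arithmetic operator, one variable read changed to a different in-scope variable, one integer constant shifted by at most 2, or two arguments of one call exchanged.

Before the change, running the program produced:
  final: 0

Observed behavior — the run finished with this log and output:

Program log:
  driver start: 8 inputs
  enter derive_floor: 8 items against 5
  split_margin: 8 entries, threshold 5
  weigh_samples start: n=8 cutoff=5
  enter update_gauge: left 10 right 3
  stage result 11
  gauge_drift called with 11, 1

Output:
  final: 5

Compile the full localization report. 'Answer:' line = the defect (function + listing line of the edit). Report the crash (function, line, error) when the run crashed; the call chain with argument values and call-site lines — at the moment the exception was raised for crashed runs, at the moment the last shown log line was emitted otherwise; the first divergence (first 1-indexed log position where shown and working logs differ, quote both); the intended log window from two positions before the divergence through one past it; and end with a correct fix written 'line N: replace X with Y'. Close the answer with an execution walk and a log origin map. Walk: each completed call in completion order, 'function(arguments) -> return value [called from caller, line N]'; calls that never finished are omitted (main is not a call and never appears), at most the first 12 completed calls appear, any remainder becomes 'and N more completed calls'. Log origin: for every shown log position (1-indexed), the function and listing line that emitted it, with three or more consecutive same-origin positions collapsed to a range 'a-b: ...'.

Answer: the defect is in main at line 41.
The tell: Every logged value matches the working version; the printed result is what differs.
Call chain: main -> gauge_drift(11, 1) (called at line 40).
First divergence: none; the two logs match at every position.
Execution walk:
  weigh_samples([5, -2, 1, 2, 4, 6, 7, 10], 5) -> 0  [called from split_margin, line 9]
  split_margin([5, -2, 1, 2, 4, 6, 7, 10], 5) -> 10  [called from derive_floor, line 24]
  update_gauge(10, 3) -> 11  [called from derive_floor, line 26]
  derive_floor([5, -2, 1, 2, 4, 6, 7, 10], 5) -> 11  [called from main, line 38]
  gauge_drift(11, 1) -> 0  [called from main, line 40]
Log origin:
  1 — main, line 37
  2 — derive_floor, line 23
  3 — split_margin, line 8
  4 — weigh_samples, line 2
  5 — update_gauge, line 14
  6 — main, line 39
  7 — gauge_drift, line 29
A correct fix: line 41: replace `base` with `slot`.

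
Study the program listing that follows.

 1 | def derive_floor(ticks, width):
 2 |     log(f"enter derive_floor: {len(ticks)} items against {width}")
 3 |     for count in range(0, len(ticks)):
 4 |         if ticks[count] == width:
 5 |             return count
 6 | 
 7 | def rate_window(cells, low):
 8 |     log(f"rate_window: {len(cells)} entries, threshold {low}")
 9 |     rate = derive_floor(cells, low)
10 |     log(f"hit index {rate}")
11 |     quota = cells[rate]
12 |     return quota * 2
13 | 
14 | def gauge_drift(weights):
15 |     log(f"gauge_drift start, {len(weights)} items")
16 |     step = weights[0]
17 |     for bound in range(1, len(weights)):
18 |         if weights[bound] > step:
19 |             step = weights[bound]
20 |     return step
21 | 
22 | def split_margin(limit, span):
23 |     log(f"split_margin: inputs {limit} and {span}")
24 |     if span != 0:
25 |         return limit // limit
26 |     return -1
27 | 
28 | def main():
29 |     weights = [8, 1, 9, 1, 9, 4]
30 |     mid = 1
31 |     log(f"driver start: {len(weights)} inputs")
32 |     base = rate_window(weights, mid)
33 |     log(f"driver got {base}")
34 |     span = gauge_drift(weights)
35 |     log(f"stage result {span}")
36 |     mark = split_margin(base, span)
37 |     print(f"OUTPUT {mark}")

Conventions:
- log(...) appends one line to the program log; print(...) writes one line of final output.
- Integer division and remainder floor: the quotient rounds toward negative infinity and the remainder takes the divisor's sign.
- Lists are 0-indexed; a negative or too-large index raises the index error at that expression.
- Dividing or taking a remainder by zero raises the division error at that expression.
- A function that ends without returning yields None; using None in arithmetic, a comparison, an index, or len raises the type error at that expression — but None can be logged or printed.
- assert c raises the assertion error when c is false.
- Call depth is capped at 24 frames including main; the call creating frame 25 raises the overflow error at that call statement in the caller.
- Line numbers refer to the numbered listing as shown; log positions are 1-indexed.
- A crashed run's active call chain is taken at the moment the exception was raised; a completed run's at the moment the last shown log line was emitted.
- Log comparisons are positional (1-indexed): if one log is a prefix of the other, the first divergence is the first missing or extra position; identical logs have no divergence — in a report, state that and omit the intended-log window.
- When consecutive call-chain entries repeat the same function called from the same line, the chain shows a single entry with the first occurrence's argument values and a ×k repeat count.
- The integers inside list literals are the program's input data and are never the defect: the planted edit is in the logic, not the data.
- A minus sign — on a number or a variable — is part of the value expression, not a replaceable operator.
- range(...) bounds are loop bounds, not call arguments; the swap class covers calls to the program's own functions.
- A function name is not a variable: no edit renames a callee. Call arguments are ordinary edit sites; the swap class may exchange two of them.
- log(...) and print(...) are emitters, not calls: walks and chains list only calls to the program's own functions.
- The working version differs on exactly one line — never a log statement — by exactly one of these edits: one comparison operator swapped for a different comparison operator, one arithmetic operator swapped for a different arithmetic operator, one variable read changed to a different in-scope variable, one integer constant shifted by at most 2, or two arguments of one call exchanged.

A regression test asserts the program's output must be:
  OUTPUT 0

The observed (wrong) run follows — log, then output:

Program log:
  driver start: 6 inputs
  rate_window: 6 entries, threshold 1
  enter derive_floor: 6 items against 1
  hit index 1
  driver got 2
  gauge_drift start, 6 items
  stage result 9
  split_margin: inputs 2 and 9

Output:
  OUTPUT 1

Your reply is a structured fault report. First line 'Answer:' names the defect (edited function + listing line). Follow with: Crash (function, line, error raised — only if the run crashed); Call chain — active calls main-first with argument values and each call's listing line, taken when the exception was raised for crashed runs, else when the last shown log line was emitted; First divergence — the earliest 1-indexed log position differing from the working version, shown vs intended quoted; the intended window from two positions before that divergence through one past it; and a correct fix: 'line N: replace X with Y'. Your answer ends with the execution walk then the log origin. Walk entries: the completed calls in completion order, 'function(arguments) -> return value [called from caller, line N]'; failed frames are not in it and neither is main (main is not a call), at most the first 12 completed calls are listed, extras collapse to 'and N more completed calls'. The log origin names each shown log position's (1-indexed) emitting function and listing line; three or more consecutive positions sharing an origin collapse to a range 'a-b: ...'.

Answer: the defect is in split_margin at line 25.
Key observation: The two runs log identically and part ways only at the printed values.
Call chain: main -> split_margin(2, 9) (called at line 36).
First divergence: none; the two logs match at every position.
Execution walk:
  derive_floor([8, 1, 9, 1, 9, 4], 1) -> 1  [called from rate_window, line 9]
  rate_window([8, 1, 9, 1, 9, 4], 1) -> 2  [called from main, line 32]
  gauge_drift([8, 1, 9, 1, 9, 4]) -> 9  [called from main, line 34]
  split_margin(2, 9) -> 1  [called from main, line 36]
Log line origins:
  1: from main, line 31
  2: from rate_window, line 8
  3: from derive_floor, line 2
  4: from rate_window, line 10
  5: from main, line 33
  6: from gauge_drift, line 15
  7: from main, line 35
  8: from split_margin, line 23
A correct fix: line 25: replace `limit // limit` with `limit // span`.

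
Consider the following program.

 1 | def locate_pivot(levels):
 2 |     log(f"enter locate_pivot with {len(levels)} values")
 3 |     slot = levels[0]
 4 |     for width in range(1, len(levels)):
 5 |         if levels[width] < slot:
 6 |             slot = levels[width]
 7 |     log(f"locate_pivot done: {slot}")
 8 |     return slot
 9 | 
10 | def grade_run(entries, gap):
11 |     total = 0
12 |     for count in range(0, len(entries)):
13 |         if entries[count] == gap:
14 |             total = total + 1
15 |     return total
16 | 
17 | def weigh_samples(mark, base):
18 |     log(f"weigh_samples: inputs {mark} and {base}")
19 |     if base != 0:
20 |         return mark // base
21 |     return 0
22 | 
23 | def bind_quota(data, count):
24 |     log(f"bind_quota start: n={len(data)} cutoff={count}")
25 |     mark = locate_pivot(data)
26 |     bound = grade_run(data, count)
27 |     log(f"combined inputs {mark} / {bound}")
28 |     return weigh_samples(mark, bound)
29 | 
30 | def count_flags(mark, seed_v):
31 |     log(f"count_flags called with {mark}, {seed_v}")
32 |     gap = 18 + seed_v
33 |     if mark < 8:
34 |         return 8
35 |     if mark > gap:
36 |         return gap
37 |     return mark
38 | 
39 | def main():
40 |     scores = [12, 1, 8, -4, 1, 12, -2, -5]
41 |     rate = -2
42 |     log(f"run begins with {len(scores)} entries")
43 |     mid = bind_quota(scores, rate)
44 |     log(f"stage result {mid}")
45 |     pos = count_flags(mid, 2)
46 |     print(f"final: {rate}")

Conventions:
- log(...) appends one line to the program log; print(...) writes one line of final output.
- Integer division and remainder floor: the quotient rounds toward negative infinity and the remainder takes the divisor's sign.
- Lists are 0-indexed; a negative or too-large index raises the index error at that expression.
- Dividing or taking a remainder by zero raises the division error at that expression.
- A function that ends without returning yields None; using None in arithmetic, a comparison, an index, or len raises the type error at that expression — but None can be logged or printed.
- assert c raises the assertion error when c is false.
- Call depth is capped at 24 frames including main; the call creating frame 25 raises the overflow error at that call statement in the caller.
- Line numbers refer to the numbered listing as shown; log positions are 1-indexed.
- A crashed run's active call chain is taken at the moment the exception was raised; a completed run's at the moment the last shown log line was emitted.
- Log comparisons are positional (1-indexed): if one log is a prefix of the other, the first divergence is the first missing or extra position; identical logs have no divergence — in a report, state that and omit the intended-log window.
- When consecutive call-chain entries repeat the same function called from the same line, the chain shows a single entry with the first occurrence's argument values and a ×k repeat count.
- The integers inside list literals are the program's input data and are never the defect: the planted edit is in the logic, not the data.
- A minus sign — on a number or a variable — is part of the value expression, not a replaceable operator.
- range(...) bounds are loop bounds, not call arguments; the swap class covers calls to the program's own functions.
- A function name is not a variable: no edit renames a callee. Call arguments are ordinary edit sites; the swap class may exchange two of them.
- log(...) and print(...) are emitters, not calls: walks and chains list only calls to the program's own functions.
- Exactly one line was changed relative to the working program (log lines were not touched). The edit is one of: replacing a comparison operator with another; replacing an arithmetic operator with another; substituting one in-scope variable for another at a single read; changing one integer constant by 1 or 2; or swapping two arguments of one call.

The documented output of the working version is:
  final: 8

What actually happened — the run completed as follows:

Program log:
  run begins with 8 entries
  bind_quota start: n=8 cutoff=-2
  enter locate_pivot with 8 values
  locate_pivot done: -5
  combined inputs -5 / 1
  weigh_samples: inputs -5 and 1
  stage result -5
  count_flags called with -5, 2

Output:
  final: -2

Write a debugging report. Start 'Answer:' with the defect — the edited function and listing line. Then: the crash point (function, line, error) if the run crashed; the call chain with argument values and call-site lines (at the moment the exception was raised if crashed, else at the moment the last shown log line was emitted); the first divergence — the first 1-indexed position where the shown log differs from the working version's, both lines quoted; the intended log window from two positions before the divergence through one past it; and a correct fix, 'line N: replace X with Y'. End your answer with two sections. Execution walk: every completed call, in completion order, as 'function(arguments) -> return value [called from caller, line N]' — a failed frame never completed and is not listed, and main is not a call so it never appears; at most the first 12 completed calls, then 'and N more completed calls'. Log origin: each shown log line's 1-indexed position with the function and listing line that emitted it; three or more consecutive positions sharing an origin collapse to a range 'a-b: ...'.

Answer: the defect is in main at line 46.
Key observation: No log line changed; the fault shows up purely in the output.
Call chain: main -> count_flags(-5, 2) (called at line 45).
First divergence: none (the log streams are identical).
Execution walk:
  locate_pivot([12, 1, 8, -4, 1, 12, -2, -5]) -> -5  [called from bind_quota, line 25]
  grade_run([12, 1, 8, -4, 1, 12, -2, -5], -2) -> 1  [called from bind_quota, line 26]
  weigh_samples(-5, 1) -> -5  [called from bind_quota, line 28]
  bind_quota([12, 1, 8, -4, 1, 12, -2, -5], -2) -> -5  [called from main, line 43]
  count_flags(-5, 2) -> 8  [called from main, line 45]
Origin of each log line:
  1 — main, line 42
  2 — bind_quota, line 24
  3 — locate_pivot, line 2
  4 — locate_pivot, line 7
  5 — bind_quota, line 27
  6 — weigh_samples, line 18
  7 — main, line 44
  8 — count_flags, line 31
A correct fix: line 46: replace `rate` with `pos`.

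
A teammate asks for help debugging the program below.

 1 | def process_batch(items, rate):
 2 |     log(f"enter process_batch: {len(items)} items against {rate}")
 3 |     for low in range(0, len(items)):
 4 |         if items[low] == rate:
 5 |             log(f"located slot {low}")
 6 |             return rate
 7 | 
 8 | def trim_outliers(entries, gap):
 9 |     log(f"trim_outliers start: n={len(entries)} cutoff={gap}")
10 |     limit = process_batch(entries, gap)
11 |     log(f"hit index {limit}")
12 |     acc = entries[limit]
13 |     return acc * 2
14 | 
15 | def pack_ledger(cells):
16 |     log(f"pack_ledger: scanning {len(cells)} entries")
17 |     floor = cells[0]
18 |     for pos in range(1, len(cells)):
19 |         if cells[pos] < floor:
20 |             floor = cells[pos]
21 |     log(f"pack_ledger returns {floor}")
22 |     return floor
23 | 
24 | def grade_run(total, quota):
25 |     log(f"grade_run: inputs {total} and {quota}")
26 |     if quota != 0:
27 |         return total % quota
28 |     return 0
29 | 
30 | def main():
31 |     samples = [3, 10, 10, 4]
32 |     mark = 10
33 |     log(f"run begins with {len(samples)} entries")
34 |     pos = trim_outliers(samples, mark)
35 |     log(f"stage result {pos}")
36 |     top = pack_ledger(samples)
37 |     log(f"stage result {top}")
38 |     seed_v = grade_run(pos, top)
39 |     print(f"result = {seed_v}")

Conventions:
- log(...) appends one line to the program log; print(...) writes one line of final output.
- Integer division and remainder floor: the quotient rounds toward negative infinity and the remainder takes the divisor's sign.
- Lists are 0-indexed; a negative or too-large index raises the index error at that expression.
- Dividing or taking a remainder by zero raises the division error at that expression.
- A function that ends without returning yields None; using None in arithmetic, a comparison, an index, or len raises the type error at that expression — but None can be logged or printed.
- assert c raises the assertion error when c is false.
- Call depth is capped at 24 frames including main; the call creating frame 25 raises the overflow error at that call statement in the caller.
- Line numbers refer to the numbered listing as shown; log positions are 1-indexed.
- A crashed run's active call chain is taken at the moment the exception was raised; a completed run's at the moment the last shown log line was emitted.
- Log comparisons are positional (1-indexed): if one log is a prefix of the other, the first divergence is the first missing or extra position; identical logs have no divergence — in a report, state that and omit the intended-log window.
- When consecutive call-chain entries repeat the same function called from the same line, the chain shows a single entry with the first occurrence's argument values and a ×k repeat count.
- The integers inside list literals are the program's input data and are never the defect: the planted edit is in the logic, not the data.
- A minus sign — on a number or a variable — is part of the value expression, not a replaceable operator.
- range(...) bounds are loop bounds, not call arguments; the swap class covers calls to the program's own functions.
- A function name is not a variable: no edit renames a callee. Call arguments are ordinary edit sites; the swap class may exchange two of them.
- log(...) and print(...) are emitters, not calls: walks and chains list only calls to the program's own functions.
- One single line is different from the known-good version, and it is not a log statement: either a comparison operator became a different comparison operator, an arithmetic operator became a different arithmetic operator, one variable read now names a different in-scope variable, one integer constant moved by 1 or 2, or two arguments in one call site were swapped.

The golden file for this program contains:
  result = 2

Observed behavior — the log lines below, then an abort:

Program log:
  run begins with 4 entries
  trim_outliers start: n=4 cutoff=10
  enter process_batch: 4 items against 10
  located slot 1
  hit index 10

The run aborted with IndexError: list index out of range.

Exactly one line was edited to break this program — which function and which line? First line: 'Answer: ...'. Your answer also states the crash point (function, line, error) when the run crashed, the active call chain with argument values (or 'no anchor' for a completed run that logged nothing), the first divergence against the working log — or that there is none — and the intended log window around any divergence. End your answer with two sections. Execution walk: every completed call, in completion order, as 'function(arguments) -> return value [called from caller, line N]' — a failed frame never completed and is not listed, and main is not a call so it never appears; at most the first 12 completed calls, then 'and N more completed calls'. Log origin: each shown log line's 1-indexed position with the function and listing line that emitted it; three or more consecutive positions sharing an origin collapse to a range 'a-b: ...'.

Answer: the defect is in process_batch at line 6.
The tell: At log position 5 the runs split — shown 'hit index 10', but the working version logs 'hit index 1'.
Crash: trim_outliers, line 12, IndexError.
Call chain: main -> trim_outliers([3, 10, 10, 4], 10) (called at line 34).
First divergence: at position 5 the run shows 'hit index 10' where the working version logs 'hit index 1'.
Intended log window:
  3: enter process_batch: 4 items against 10
  4: located slot 1
  5: hit index 1
  6: stage result 20
Execution walk:
  process_batch([3, 10, 10, 4], 10) -> 10  [called from trim_outliers, line 10]
Log origins:
  1: emitted by main (line 33)
  2: emitted by trim_outliers (line 9)
  3: emitted by process_batch (line 2)
  4: emitted by process_batch (line 5)
  5: emitted by trim_outliers (line 11)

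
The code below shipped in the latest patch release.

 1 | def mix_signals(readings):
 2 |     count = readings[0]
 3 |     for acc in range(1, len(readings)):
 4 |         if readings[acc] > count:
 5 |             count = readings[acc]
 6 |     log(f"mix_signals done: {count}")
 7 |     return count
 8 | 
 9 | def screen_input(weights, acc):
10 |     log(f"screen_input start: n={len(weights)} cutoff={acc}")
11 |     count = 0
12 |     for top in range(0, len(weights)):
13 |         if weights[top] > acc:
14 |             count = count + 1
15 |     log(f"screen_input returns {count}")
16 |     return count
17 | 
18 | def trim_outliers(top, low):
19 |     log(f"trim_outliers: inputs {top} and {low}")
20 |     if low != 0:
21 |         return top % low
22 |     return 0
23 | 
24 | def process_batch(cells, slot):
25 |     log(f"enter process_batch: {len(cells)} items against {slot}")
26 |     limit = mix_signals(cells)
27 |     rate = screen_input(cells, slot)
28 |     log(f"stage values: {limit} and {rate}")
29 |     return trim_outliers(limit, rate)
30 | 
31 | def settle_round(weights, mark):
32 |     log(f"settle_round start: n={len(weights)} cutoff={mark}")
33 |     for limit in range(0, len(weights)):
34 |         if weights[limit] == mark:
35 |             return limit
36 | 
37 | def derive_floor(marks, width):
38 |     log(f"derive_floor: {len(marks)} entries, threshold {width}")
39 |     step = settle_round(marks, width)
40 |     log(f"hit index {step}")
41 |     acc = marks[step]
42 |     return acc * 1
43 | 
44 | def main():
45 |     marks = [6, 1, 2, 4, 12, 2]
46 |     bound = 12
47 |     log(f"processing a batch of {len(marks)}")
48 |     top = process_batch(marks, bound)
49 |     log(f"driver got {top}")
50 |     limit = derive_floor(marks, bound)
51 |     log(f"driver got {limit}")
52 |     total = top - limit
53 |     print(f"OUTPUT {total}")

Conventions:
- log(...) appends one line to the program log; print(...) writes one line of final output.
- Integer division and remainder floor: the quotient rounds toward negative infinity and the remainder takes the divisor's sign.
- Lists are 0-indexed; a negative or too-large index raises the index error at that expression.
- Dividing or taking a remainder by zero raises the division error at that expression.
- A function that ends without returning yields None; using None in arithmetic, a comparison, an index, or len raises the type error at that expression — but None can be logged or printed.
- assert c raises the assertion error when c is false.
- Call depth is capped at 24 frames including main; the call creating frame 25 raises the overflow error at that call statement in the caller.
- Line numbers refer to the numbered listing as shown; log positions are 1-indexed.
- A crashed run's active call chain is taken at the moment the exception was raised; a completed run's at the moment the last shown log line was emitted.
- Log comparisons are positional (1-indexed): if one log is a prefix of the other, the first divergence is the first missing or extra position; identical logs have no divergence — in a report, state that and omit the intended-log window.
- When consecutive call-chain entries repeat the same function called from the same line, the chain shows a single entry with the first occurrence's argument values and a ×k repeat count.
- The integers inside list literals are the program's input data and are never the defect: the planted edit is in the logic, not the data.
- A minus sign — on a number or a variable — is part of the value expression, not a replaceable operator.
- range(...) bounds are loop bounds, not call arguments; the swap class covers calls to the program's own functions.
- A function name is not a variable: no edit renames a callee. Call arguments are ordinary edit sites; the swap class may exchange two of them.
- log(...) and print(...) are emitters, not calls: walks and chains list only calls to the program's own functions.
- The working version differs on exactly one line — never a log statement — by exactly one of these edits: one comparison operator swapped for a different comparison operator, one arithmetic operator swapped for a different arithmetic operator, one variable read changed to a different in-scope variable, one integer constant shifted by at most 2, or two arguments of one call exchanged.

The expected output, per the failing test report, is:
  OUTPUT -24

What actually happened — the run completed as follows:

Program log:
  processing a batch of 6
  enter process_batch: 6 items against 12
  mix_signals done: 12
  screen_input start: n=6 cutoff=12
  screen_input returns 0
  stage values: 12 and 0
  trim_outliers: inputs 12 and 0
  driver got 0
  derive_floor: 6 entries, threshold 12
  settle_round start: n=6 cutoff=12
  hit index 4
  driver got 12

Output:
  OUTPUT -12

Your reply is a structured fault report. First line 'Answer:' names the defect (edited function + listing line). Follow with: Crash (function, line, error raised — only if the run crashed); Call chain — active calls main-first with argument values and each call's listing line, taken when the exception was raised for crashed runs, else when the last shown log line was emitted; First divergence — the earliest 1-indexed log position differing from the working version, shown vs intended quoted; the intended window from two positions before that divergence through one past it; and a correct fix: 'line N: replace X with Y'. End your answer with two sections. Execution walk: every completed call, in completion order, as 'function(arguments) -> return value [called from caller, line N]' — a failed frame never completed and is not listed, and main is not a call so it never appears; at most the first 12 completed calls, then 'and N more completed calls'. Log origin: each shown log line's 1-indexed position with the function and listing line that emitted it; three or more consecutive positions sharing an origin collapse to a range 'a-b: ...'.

Answer: the defect is in derive_floor at line 42.
The tell: At log position 12 the runs split — shown 'driver got 12', but the working version logs 'driver got 24'.
Call chain: main.
First divergence: at position 12 the run shows 'driver got 12' where the working version logs 'driver got 24'.
Intended log window:
  10: settle_round start: n=6 cutoff=12
  11: hit index 4
  12: driver got 24
Execution walk:
  mix_signals([6, 1, 2, 4, 12, 2]) -> 12  [called from process_batch, line 26]
  screen_input([6, 1, 2, 4, 12, 2], 12) -> 0  [called from process_batch, line 27]
  trim_outliers(12, 0) -> 0  [called from process_batch, line 29]
  process_batch([6, 1, 2, 4, 12, 2], 12) -> 0  [called from main, line 48]
  settle_round([6, 1, 2, 4, 12, 2], 12) -> 4  [called from derive_floor, line 39]
  derive_floor([6, 1, 2, 4, 12, 2], 12) -> 12  [called from main, line 50]
Log origin:
  1 — main, line 47
  2 — process_batch, line 25
  3 — mix_signals, line 6
  4 — screen_input, line 10
  5 — screen_input, line 15
  6 — process_batch, line 28
  7 — trim_outliers, line 19
  8 — main, line 49
  9 — derive_floor, line 38
  10 — settle_round, line 32
  11 — derive_floor, line 40
  12 — main, line 51
A correct fix: line 42: replace `1` with `2`.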